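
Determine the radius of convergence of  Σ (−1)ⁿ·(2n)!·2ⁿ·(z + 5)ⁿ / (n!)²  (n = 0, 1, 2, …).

R = 1/8

The ratio of consecutive coefficients is (2n+1)·(2n+2)/(n+1)² · 2 → 8.
Thus R = 1/(8) = 1/8.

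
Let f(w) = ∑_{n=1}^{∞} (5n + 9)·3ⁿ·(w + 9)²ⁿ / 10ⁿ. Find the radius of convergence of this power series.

The ratio of consecutive coefficients is [(5(n+1) + 9)/(5n + 9)] · 3/10 → 3/10.
Since the exponent of (w + 9) increases by 2 each term, convergence requires |w + 9|² < 10/3, hence R = √30/3.

R = √30/3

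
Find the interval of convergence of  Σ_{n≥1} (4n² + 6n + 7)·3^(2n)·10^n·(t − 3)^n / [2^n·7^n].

By the ratio test, |a_{n+1}/a_n| = [(4(n+1)² + 6(n+1) + 7)/(4n² + 6n + 7)] · 9·10/(2·7) → 45/7.
Thus R = 1/(45/7) = 7/45.
Check t = 142/45: the n-th term does not approach 0; divergence by the term test.
At t = 128/45: the terms have absolute value of order n², which does not tend to 0, so the series diverges by the divergence test.

(128/45, 142/45)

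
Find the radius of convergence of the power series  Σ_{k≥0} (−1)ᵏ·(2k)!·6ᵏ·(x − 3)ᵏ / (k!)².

The ratio of consecutive coefficients is (2k+1)·(2k+2)/(k+1)² · 6 → 24.
Hence the series converges for |x − 3| < 1/(24) = 1/24, so the radius of convergence is 1/24.

R = 1/24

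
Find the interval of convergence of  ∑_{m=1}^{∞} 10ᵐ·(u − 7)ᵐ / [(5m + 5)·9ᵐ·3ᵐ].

By the ratio test, |a_{m+1}/a_m| = [(5m + 5)/(5(m+1) + 5)] · 10/(9·3) → 10/27.
Hence the series converges for |u − 7| < 1/(10/27) = 27/10, so the radius of convergence is 27/10.
At u = 97/10: the terms are asymptotic to a nonzero constant times 1/m, so the series diverges by limit comparison with Σ 1/m.
At u = 43/10: convergence follows from the alternating series test (terms decrease monotonically to 0).

[43/10, 97/10)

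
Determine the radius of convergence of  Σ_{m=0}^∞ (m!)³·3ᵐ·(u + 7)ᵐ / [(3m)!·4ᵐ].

R = 36

Apply the ratio test: |a_{m+1}| / |a_m| = (m+1)³/[(3m+1)·(3m+2)·(3m+3)] · 3/4, which tends to 1/36 as m → ∞.
Hence the series converges for |u + 7| < 1/(1/36) = 36, so the radius of convergence is 36.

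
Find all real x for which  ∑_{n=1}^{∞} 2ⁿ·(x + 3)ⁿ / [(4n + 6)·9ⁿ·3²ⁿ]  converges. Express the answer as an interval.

Apply the ratio test: |a_{n+1}| / |a_n| = [(4n + 6)/(4(n+1) + 6)] · 2/(9·9), which tends to 2/81 as n → ∞.
The series converges when 2/81 · |x + 3| < 1, giving R = 81/2.
Check x = 75/2: the terms are asymptotic to a nonzero constant times 1/n, so the series diverges by limit comparison with Σ 1/n.
When x = -87/2, the terms alternate in sign and decrease monotonically to 0 in absolute value (size ~ c/n), so the alternating series test gives convergence.

[-87/2, 75/2)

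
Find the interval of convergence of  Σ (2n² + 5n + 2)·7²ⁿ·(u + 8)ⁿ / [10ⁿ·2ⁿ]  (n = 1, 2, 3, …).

Ratio test: |a_{n+1}/a_n| = [(2(n+1)² + 5(n+1) + 2)/(2n² + 5n + 2)] · 49/(10·2) → 49/20 as n → ∞.
Thus R = 1/(49/20) = 20/49.
Endpoint u = -372/49: the n-th term does not approach 0; divergence by the term test.
Check u = -412/49: the terms do not tend to 0, so the series diverges.

(-412/49, -372/49)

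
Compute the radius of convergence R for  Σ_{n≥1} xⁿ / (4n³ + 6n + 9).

Apply the ratio test: |a_{n+1}| / |a_n| = (4n³ + 6n + 9)/(4(n+1)³ + 6(n+1) + 9), which tends to 1 as n → ∞.
Hence R = 1.

R = 1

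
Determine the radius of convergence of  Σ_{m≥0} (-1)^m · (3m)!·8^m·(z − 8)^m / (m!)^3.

R = 1/216

Ratio test: |a_{m+1}/a_m| = (3m+1)·(3m+2)·(3m+3)/(m+1)³ · 8 → 216 as m → ∞.
Thus R = 1/(216) = 1/216.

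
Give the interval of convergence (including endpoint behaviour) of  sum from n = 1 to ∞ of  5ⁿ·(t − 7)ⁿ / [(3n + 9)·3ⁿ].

[32/5, 38/5)

Ratio test: |a_{n+1}/a_n| = [(3n + 9)/(3(n+1) + 9)] · 5/3 → 5/3 as n → ∞.
Thus R = 1/(5/3) = 3/5.
Endpoint t = 38/5: comparison with the harmonic series Σ 1/n shows the series diverges.
At t = 32/5: an alternating series whose terms decrease to 0 in absolute value, so it converges by the Leibniz criterion.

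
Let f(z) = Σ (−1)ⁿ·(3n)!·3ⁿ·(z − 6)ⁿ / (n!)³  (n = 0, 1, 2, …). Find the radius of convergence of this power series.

By the ratio test, |a_{n+1}/a_n| = (3n+1)·(3n+2)·(3n+3)/(n+1)³ · 3 → 81.
Convergence for |z − 6| · 81 < 1, i.e. |z − 6| < 1/81. So R = 1/81.

R = 1/81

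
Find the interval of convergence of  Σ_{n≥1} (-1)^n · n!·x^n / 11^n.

{0}

Ratio test: |a_{n+1}/a_n| = (n+1) · 1/11 → ∞ as n → ∞.
Since the ratio → ∞, the series diverges for every x ≠ 0, and R = 0.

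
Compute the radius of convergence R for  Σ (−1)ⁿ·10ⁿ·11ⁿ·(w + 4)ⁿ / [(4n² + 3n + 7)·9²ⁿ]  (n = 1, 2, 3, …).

R = 81/110

Ratio test: |a_{n+1}/a_n| = [(4n² + 3n + 7)/(4(n+1)² + 3(n+1) + 7)] · 10·11/81 → 110/81 as n → ∞.
Hence the series converges for |w + 4| < 1/(110/81) = 81/110, so the radius of convergence is 81/110.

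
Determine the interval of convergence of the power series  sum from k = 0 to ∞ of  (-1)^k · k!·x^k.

{0}

Ratio test: |a_{k+1}/a_k| = (k+1) → ∞ as k → ∞.
The terms grow without bound for any x ≠ 0, so R = 0 (convergence only at x = 0).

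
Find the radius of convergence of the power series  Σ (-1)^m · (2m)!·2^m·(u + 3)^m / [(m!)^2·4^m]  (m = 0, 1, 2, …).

Apply the ratio test: |a_{m+1}| / |a_m| = (2m+1)·(2m+2)/(m+1)² · 2/4, which tends to 2 as m → ∞.
The series converges when 2 · |u + 3| < 1, giving R = 1/2.

R = 1/2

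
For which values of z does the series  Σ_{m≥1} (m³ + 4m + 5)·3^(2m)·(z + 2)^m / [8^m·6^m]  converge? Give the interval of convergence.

(-22/3, 10/3)

By the ratio test, |a_{m+1}/a_m| = [((m+1)³ + 4(m+1) + 5)/(m³ + 4m + 5)] · 9/(8·6) → 3/16.
Hence the series converges for |z + 2| < 1/(3/16) = 16/3, so the radius of convergence is 16/3.
At z = 10/3: the terms do not tend to 0, so the series diverges.
Endpoint z = -22/3: the terms do not tend to 0, so the series diverges.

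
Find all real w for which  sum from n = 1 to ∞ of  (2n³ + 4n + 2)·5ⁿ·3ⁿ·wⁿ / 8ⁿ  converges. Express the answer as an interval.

(-8/15, 8/15)

Apply the ratio test: |a_{n+1}| / |a_n| = [(2(n+1)³ + 4(n+1) + 2)/(2n³ + 4n + 2)] · 5·3/8, which tends to 15/8 as n → ∞.
Hence the series converges for |w| < 1/(15/8) = 8/15, so the radius of convergence is 8/15.
Endpoint w = 8/15: the terms have absolute value of order n³, which does not tend to 0, so the series diverges by the divergence test.
At w = -8/15: the n-th term does not approach 0; divergence by the term test.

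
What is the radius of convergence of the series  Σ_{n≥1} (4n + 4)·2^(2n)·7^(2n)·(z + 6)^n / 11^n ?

R = 11/196

Apply the ratio test: |a_{n+1}| / |a_n| = [(4(n+1) + 4)/(4n + 4)] · 4·49/11, which tends to 196/11 as n → ∞.
Hence the series converges for |z + 6| < 1/(196/11) = 11/196, so the radius of convergence is 11/196.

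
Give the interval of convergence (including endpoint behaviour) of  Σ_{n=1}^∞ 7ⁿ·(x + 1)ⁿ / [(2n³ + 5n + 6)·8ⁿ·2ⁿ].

[-23/7, 9/7]

Ratio test: |a_{n+1}/a_n| = [(2n³ + 5n + 6)/(2(n+1)³ + 5(n+1) + 6)] · 7/(8·2) → 7/16 as n → ∞.
Hence the series converges for |x + 1| < 1/(7/16) = 16/7, so the radius of convergence is 16/7.
At x = 9/7: the terms are on the order of 1/n³, so the series converges absolutely by comparison with the p-series (p = 3 > 1).
Endpoint x = -23/7: absolute convergence follows by limit comparison with Σ 1/n³.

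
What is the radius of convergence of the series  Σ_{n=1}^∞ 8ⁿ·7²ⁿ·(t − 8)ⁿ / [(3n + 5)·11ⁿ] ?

By the ratio test, |a_{n+1}/a_n| = [(3n + 5)/(3(n+1) + 5)] · 8·49/11 → 392/11.
The series converges when 392/11 · |t − 8| < 1, giving R = 11/392.

R = 11/392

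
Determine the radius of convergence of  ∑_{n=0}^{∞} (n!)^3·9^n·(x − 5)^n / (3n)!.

R = 3

Ratio test: |a_{n+1}/a_n| = (n+1)³/[(3n+1)·(3n+2)·(3n+3)] · 9 → 1/3 as n → ∞.
Hence the series converges for |x − 5| < 1/(1/3) = 3, so the radius of convergence is 3.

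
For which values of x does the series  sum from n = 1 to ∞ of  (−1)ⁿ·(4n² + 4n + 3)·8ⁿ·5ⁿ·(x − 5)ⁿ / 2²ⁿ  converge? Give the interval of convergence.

(49/10, 51/10)

By the ratio test, |a_{n+1}/a_n| = [(4(n+1)² + 4(n+1) + 3)/(4n² + 4n + 3)] · 8·5/4 → 10.
Hence the series converges for |x − 5| < 1/(10) = 1/10, so the radius of convergence is 1/10.
Check x = 51/10: the terms do not tend to 0, so the series diverges.
Endpoint x = 49/10: the terms do not tend to 0, so the series diverges.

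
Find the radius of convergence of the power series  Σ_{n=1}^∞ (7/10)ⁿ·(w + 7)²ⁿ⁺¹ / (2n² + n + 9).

R = √70/7

Apply the ratio test: |a_{n+1}| / |a_n| = [(2n² + n + 9)/(2(n+1)² + (n+1) + 9)] · 7/10, which tends to 7/10 as n → ∞.
Writing y = (w + 7)², the series in y has radius 10/7, so |w + 7| < √(10/7) and R = √70/7.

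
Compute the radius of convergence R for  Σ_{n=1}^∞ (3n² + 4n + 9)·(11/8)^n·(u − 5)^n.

Ratio test: |a_{n+1}/a_n| = [(3(n+1)² + 4(n+1) + 9)/(3n² + 4n + 9)] · 11/8 → 11/8 as n → ∞.
The series converges when 11/8 · |u − 5| < 1, giving R = 8/11.

R = 8/11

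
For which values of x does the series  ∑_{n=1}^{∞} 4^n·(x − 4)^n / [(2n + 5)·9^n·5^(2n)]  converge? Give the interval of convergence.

By the ratio test, |a_{n+1}/a_n| = [(2n + 5)/(2(n+1) + 5)] · 4/(9·25) → 4/225.
Thus R = 1/(4/225) = 225/4.
Check x = 241/4: the terms are asymptotic to a nonzero constant times 1/n, so the series diverges by limit comparison with Σ 1/n.
Endpoint x = -209/4: an alternating series whose terms decrease to 0 in absolute value, so it converges by the Leibniz criterion.

[-209/4, 241/4)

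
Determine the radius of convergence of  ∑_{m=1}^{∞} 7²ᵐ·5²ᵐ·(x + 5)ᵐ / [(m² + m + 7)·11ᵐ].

By the ratio test, |a_{m+1}/a_m| = [(m² + m + 7)/((m+1)² + (m+1) + 7)] · 49·25/11 → 1225/11.
Convergence for |x + 5| · 1225/11 < 1, i.e. |x + 5| < 11/1225. So R = 11/1225.

R = 11/1225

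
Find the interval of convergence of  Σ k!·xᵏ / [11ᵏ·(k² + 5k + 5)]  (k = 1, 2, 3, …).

By the ratio test, |a_{k+1}/a_k| = (k+1) · 1/11 · (k² + 5k + 5)/((k+1)² + 5(k+1) + 5) → ∞.
Since the ratio → ∞, the series diverges for every x ≠ 0, and R = 0.

{0}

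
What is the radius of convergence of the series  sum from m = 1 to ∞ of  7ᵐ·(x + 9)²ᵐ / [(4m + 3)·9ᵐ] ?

Ratio test: |a_{m+1}/a_m| = [(4m + 3)/(4(m+1) + 3)] · 7/9 → 7/9 as m → ∞.
Successive powers of (x + 9) differ by 2, so the series converges when |x + 9|² · 7/9 < 1, i.e. |x + 9| < √(9/7). So R = 3√7/7.

R = 3√7/7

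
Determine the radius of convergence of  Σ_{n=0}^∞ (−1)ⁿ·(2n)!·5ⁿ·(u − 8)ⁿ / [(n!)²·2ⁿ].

By the ratio test, |a_{n+1}/a_n| = (2n+1)·(2n+2)/(n+1)² · 5/2 → 10.
Thus R = 1/(10) = 1/10.

R = 1/10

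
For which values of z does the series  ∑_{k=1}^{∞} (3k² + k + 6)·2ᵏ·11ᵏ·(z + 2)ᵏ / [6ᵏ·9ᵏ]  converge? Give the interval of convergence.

The ratio of consecutive coefficients is [(3(k+1)² + (k+1) + 6)/(3k² + k + 6)] · 2·11/(6·9) → 11/27.
Hence the series converges for |z + 2| < 1/(11/27) = 27/11, so the radius of convergence is 27/11.
Endpoint z = 5/11: the terms have absolute value of order k², which does not tend to 0, so the series diverges by the divergence test.
Endpoint z = -49/11: the k-th term does not approach 0; divergence by the term test.

(-49/11, 5/11)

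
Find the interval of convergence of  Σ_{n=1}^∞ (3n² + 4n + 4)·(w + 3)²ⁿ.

Ratio test: |a_{n+1}/a_n| = (3(n+1)² + 4(n+1) + 4)/(3n² + 4n + 4) → 1 as n → ∞.
Successive powers of (w + 3) differ by 2, so the series converges when |w + 3|² · 1 < 1, i.e. |w + 3| < √(1) = 1. So R = 1.
When w = -2, the terms do not tend to 0, so the series diverges.
At w = -4: the terms do not tend to 0, so the series diverges.

(-4, -2)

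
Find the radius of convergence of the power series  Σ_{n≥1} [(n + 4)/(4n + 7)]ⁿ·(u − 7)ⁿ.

R = 4

By the Cauchy root test, |a_n|^(1/n) = (n + 4)/(4n + 7) → 1/4.
Hence the series converges for |u − 7| < 1/(1/4) = 4, so the radius of convergence is 4.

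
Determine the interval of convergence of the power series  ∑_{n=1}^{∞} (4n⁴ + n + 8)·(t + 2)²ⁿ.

Apply the ratio test: |a_{n+1}| / |a_n| = (4(n+1)⁴ + (n+1) + 8)/(4n⁴ + n + 8), which tends to 1 as n → ∞.
Writing y = (t + 2)², the series in y has radius 1, so |t + 2| < √(1) = 1 and R = 1.
Check t = -1: the terms do not tend to 0, so the series diverges.
Check t = -3: the terms have absolute value of order n⁴, which does not tend to 0, so the series diverges by the divergence test.

(-3, -1)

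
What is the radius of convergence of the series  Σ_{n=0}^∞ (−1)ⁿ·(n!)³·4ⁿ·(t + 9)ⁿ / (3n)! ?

R = 27/4

Apply the ratio test: |a_{n+1}| / |a_n| = (n+1)³/[(3n+1)·(3n+2)·(3n+3)] · 4, which tends to 4/27 as n → ∞.
Convergence for |t + 9| · 4/27 < 1, i.e. |t + 9| < 27/4. So R = 27/4.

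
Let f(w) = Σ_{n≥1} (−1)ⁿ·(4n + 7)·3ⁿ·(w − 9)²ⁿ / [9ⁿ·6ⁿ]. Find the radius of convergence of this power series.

By the ratio test, |a_{n+1}/a_n| = [(4(n+1) + 7)/(4n + 7)] · 3/(9·6) → 1/18.
Since the exponent of (w − 9) increases by 2 each term, convergence requires |w − 9|² < 18, hence R = 3√2.

R = 3√2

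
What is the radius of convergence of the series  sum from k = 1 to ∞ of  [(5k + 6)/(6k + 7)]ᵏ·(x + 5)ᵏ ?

R = 6/5

Applying the root test, |a_k|^(1/k) = (5k + 6)/(6k + 7) → 5/6.
The series converges when 5/6 · |x + 5| < 1, giving R = 6/5.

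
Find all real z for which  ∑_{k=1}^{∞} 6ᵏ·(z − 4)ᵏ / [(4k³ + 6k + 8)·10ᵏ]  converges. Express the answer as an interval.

[7/3, 17/3]

Ratio test: |a_{k+1}/a_k| = [(4k³ + 6k + 8)/(4(k+1)³ + 6(k+1) + 8)] · 6/10 → 3/5 as k → ∞.
Thus R = 1/(3/5) = 5/3.
Check z = 17/3: the series is dominated by a constant times Σ 1/k³, which converges (p = 3 > 1).
Endpoint z = 7/3: absolute convergence follows by limit comparison with Σ 1/k³.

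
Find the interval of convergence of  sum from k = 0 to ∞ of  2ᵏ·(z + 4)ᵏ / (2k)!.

Apply the ratio test: |a_{k+1}| / |a_k| = 2 · 1/[(2k+1)·(2k+2)], which tends to 0 as k → ∞.
The limit is 0, so the series converges for all z; R = ∞.

(−∞, ∞)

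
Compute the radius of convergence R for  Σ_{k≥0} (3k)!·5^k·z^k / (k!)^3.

Apply the ratio test: |a_{k+1}| / |a_k| = (3k+1)·(3k+2)·(3k+3)/(k+1)³ · 5, which tends to 135 as k → ∞.
Thus R = 1/(135) = 1/135.

R = 1/135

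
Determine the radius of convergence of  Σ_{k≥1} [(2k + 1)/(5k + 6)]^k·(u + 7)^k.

Applying the root test, |a_k|^(1/k) = (2k + 1)/(5k + 6) → 2/5.
The series converges when 2/5 · |u + 7| < 1, giving R = 5/2.

R = 5/2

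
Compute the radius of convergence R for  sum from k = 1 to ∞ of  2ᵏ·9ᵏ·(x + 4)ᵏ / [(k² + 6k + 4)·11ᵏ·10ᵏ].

Ratio test: |a_{k+1}/a_k| = [(k² + 6k + 4)/((k+1)² + 6(k+1) + 4)] · 2·9/(11·10) → 9/55 as k → ∞.
The series converges when 9/55 · |x + 4| < 1, giving R = 55/9.

R = 55/9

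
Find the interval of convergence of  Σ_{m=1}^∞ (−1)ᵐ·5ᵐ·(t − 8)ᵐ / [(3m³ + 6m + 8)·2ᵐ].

By the ratio test, |a_{m+1}/a_m| = [(3m³ + 6m + 8)/(3(m+1)³ + 6(m+1) + 8)] · 5/2 → 5/2.
Hence the series converges for |t − 8| < 1/(5/2) = 2/5, so the radius of convergence is 2/5.
Endpoint t = 42/5: the terms are on the order of 1/m³, so the series converges absolutely by comparison with the p-series (p = 3 > 1).
Check t = 38/5: the series is dominated by a constant times Σ 1/m³, which converges (p = 3 > 1).

[38/5, 42/5]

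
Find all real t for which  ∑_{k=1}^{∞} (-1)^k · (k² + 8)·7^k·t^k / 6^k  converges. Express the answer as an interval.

The ratio of consecutive coefficients is [((k+1)² + 8)/(k² + 8)] · 7/6 → 7/6.
Convergence for |t| · 7/6 < 1, i.e. |t| < 6/7. So R = 6/7.
When t = 6/7, the terms have absolute value of order k², which does not tend to 0, so the series diverges by the divergence test.
When t = -6/7, the k-th term does not approach 0; divergence by the term test.

(-6/7, 6/7)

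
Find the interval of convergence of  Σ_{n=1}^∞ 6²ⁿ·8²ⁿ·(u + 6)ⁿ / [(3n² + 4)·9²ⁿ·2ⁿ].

[-777/128, -759/128]

By the ratio test, |a_{n+1}/a_n| = [(3n² + 4)/(3(n+1)² + 4)] · 36·64/(81·2) → 128/9.
Convergence for |u + 6| · 128/9 < 1, i.e. |u + 6| < 9/128. So R = 9/128.
When u = -759/128, the terms are on the order of 1/n², so the series converges absolutely by comparison with the p-series (p = 2 > 1).
At u = -777/128: the series is dominated by a constant times Σ 1/n², which converges (p = 2 > 1).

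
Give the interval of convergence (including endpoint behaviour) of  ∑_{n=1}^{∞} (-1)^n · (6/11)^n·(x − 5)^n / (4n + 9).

The ratio of consecutive coefficients is [(4n + 9)/(4(n+1) + 9)] · 6/11 → 6/11.
The series converges when 6/11 · |x − 5| < 1, giving R = 11/6.
Endpoint x = 41/6: convergence follows from the alternating series test (terms decrease monotonically to 0).
At x = 19/6: the terms behave like c/n; limit comparison with the harmonic series gives divergence.

(19/6, 41/6]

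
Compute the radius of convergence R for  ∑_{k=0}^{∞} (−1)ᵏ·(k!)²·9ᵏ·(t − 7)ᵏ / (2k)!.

The ratio of consecutive coefficients is (k+1)²/[(2k+1)·(2k+2)] · 9 → 9/4.
Convergence for |t − 7| · 9/4 < 1, i.e. |t − 7| < 4/9. So R = 4/9.

R = 4/9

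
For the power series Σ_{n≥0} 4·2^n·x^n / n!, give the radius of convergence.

R = ∞

The ratio of consecutive coefficients is 4/4 · 2 · 1/(n+1) → 0.
The limit is 0, so the series converges for all x; R = ∞.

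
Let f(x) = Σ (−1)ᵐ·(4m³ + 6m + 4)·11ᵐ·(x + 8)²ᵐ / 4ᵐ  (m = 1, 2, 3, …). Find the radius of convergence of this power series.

Ratio test: |a_{m+1}/a_m| = [(4(m+1)³ + 6(m+1) + 4)/(4m³ + 6m + 4)] · 11/4 → 11/4 as m → ∞.
Since the exponent of (x + 8) increases by 2 each term, convergence requires |x + 8|² < 4/11, hence R = 2√11/11.

R = 2√11/11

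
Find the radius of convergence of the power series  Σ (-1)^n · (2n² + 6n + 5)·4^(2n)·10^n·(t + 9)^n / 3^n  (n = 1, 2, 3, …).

Ratio test: |a_{n+1}/a_n| = [(2(n+1)² + 6(n+1) + 5)/(2n² + 6n + 5)] · 16·10/3 → 160/3 as n → ∞.
Thus R = 1/(160/3) = 3/160.

R = 3/160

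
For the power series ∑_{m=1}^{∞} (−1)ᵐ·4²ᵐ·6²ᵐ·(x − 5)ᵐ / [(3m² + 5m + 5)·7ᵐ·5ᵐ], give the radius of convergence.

Ratio test: |a_{m+1}/a_m| = [(3m² + 5m + 5)/(3(m+1)² + 5(m+1) + 5)] · 16·36/(7·5) → 576/35 as m → ∞.
The series converges when 576/35 · |x − 5| < 1, giving R = 35/576.

R = 35/576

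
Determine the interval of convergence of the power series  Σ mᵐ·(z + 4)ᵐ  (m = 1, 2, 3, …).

{-4}

Applying the root test, |a_m|^(1/m) = m → ∞.
The root grows without bound, so R = 0 (convergence only at z = -4).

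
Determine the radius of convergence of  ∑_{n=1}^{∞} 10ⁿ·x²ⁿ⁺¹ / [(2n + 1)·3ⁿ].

R = √30/10

Apply the ratio test: |a_{n+1}| / |a_n| = [(2n + 1)/(2(n+1) + 1)] · 10/3, which tends to 10/3 as n → ∞.
Writing y = x², the series in y has radius 3/10, so |x| < √(3/10) and R = √30/10.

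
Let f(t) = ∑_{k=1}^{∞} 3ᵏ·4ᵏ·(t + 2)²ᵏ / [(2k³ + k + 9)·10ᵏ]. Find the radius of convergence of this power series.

R = √30/6

Apply the ratio test: |a_{k+1}| / |a_k| = [(2k³ + k + 9)/(2(k+1)³ + (k+1) + 9)] · 3·4/10, which tends to 6/5 as k → ∞.
Since the exponent of (t + 2) increases by 2 each term, convergence requires |t + 2|² < 5/6, hence R = √30/6.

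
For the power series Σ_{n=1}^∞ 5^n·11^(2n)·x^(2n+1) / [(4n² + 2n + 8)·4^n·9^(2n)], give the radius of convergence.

Apply the ratio test: |a_{n+1}| / |a_n| = [(4n² + 2n + 8)/(4(n+1)² + 2(n+1) + 8)] · 5·121/(4·81), which tends to 605/324 as n → ∞.
Writing y = x², the series in y has radius 324/605, so |x| < √(324/605) and R = 18√5/55.

R = 18√5/55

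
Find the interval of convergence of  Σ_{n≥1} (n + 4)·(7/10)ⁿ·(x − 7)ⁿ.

The ratio of consecutive coefficients is [((n+1) + 4)/(n + 4)] · 7/10 → 7/10.
Thus R = 1/(7/10) = 10/7.
Check x = 59/7: the terms do not tend to 0, so the series diverges.
Check x = 39/7: the n-th term does not approach 0; divergence by the term test.

(39/7, 59/7)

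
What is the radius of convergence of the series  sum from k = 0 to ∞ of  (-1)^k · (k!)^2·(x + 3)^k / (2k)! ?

R = 4

Apply the ratio test: |a_{k+1}| / |a_k| = (k+1)²/[(2k+1)·(2k+2)], which tends to 1/4 as k → ∞.
Hence the series converges for |x + 3| < 1/(1/4) = 4, so the radius of convergence is 4.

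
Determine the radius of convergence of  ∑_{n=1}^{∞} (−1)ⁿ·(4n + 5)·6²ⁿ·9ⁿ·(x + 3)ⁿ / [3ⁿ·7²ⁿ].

R = 49/108

By the ratio test, |a_{n+1}/a_n| = [(4(n+1) + 5)/(4n + 5)] · 36·9/(3·49) → 108/49.
The series converges when 108/49 · |x + 3| < 1, giving R = 49/108.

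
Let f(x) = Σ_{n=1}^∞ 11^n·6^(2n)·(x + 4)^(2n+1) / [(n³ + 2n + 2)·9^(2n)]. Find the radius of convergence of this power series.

Ratio test: |a_{n+1}/a_n| = [(n³ + 2n + 2)/((n+1)³ + 2(n+1) + 2)] · 11·36/81 → 44/9 as n → ∞.
Successive powers of (x + 4) differ by 2, so the series converges when |x + 4|² · 44/9 < 1, i.e. |x + 4| < √(9/44). So R = 3√11/22.

R = 3√11/22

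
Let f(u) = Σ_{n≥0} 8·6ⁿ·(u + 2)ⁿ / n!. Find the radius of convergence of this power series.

R = ∞

Ratio test: |a_{n+1}/a_n| = 8/8 · 6 · 1/(n+1) → 0 as n → ∞.
The ratio tends to 0 regardless of u, hence R = ∞.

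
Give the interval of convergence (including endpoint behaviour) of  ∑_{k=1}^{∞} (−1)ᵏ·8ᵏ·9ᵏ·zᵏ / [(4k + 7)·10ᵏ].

Apply the ratio test: |a_{k+1}| / |a_k| = [(4k + 7)/(4(k+1) + 7)] · 8·9/10, which tends to 36/5 as k → ∞.
Convergence for |z| · 36/5 < 1, i.e. |z| < 5/36. So R = 5/36.
When z = 5/36, an alternating series whose terms decrease to 0 in absolute value, so it converges by the Leibniz criterion.
Check z = -5/36: comparison with the harmonic series Σ 1/k shows the series diverges.

(-5/36, 5/36]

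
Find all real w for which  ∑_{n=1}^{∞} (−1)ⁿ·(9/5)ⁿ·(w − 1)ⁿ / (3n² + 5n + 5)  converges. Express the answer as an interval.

The ratio of consecutive coefficients is [(3n² + 5n + 5)/(3(n+1)² + 5(n+1) + 5)] · 9/5 → 9/5.
Hence the series converges for |w − 1| < 1/(9/5) = 5/9, so the radius of convergence is 5/9.
At w = 14/9: the terms are on the order of 1/n², so the series converges absolutely by comparison with the p-series (p = 2 > 1).
When w = 4/9, absolute convergence follows by limit comparison with Σ 1/n².

[4/9, 14/9]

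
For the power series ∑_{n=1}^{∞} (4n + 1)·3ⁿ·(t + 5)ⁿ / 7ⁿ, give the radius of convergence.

The ratio of consecutive coefficients is [(4(n+1) + 1)/(4n + 1)] · 3/7 → 3/7.
Thus R = 1/(3/7) = 7/3.

R = 7/3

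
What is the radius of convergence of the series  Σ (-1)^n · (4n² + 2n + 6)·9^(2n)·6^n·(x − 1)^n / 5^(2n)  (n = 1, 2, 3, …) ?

The ratio of consecutive coefficients is [(4(n+1)² + 2(n+1) + 6)/(4n² + 2n + 6)] · 81·6/25 → 486/25.
Thus R = 1/(486/25) = 25/486.

R = 25/486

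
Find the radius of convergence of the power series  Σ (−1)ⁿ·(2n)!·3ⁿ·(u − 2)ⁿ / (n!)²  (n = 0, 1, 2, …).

Apply the ratio test: |a_{n+1}| / |a_n| = (2n+1)·(2n+2)/(n+1)² · 3, which tends to 12 as n → ∞.
Hence the series converges for |u − 2| < 1/(12) = 1/12, so the radius of convergence is 1/12.

R = 1/12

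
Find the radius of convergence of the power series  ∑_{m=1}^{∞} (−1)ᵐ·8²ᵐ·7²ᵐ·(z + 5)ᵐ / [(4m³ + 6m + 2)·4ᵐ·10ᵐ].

Ratio test: |a_{m+1}/a_m| = [(4m³ + 6m + 2)/(4(m+1)³ + 6(m+1) + 2)] · 64·49/(4·10) → 392/5 as m → ∞.
Hence the series converges for |z + 5| < 1/(392/5) = 5/392, so the radius of convergence is 5/392.

R = 5/392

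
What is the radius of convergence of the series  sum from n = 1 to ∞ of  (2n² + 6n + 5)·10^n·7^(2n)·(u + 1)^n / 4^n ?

R = 2/245

Ratio test: |a_{n+1}/a_n| = [(2(n+1)² + 6(n+1) + 5)/(2n² + 6n + 5)] · 10·49/4 → 245/2 as n → ∞.
Convergence for |u + 1| · 245/2 < 1, i.e. |u + 1| < 2/245. So R = 2/245.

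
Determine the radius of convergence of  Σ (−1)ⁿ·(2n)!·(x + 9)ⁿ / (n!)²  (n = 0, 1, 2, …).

R = 1/4

The ratio of consecutive coefficients is (2n+1)·(2n+2)/(n+1)² → 4.
Hence the series converges for |x + 9| < 1/(4) = 1/4, so the radius of convergence is 1/4.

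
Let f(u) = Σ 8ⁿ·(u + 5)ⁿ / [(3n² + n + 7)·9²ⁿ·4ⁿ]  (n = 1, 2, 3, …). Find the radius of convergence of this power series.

R = 81/2

The ratio of consecutive coefficients is [(3n² + n + 7)/(3(n+1)² + (n+1) + 7)] · 8/(81·4) → 2/81.
The series converges when 2/81 · |u + 5| < 1, giving R = 81/2.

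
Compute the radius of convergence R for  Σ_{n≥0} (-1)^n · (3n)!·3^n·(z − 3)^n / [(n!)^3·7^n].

R = 7/81

Ratio test: |a_{n+1}/a_n| = (3n+1)·(3n+2)·(3n+3)/(n+1)³ · 3/7 → 81/7 as n → ∞.
Convergence for |z − 3| · 81/7 < 1, i.e. |z − 3| < 7/81. So R = 7/81.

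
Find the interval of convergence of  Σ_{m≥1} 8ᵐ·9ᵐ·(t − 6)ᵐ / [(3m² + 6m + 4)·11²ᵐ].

Apply the ratio test: |a_{m+1}| / |a_m| = [(3m² + 6m + 4)/(3(m+1)² + 6(m+1) + 4)] · 8·9/121, which tends to 72/121 as m → ∞.
Thus R = 1/(72/121) = 121/72.
Endpoint t = 553/72: the series is dominated by a constant times Σ 1/m², which converges (p = 2 > 1).
When t = 311/72, absolute convergence follows by limit comparison with Σ 1/m².

[311/72, 553/72]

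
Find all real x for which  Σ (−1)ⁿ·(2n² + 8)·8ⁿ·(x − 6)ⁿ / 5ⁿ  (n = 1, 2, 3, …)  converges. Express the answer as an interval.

The ratio of consecutive coefficients is [(2(n+1)² + 8)/(2n² + 8)] · 8/5 → 8/5.
Thus R = 1/(8/5) = 5/8.
When x = 53/8, the terms do not tend to 0, so the series diverges.
Check x = 43/8: the terms have absolute value of order n², which does not tend to 0, so the series diverges by the divergence test.

(43/8, 53/8)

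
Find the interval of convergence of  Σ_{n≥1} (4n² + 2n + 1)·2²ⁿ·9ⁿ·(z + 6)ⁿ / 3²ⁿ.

Ratio test: |a_{n+1}/a_n| = [(4(n+1)² + 2(n+1) + 1)/(4n² + 2n + 1)] · 4·9/9 → 4 as n → ∞.
Convergence for |z + 6| · 4 < 1, i.e. |z + 6| < 1/4. So R = 1/4.
At z = -23/4: the terms do not tend to 0, so the series diverges.
Endpoint z = -25/4: the n-th term does not approach 0; divergence by the term test.

(-25/4, -23/4)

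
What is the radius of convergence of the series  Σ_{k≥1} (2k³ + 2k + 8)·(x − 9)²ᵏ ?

R = 1

Ratio test: |a_{k+1}/a_k| = (2(k+1)³ + 2(k+1) + 8)/(2k³ + 2k + 8) → 1 as k → ∞.
Since the exponent of (x − 9) increases by 2 each term, convergence requires |x − 9|² < 1, hence R = 1.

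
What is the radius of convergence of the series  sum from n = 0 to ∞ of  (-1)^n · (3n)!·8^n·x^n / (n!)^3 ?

Apply the ratio test: |a_{n+1}| / |a_n| = (3n+1)·(3n+2)·(3n+3)/(n+1)³ · 8, which tends to 216 as n → ∞.
Thus R = 1/(216) = 1/216.

R = 1/216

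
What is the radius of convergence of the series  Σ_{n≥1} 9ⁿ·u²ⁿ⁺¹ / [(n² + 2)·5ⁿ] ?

R = √5/3

Apply the ratio test: |a_{n+1}| / |a_n| = [(n² + 2)/((n+1)² + 2)] · 9/5, which tends to 9/5 as n → ∞.
Since the exponent of u increases by 2 each term, convergence requires |u|² < 5/9, hence R = √5/3.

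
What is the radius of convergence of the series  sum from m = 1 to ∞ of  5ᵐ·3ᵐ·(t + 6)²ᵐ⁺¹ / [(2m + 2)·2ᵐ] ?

R = √30/15

Ratio test: |a_{m+1}/a_m| = [(2m + 2)/(2(m+1) + 2)] · 5·3/2 → 15/2 as m → ∞.
Since the exponent of (t + 6) increases by 2 each term, convergence requires |t + 6|² < 2/15, hence R = √30/15.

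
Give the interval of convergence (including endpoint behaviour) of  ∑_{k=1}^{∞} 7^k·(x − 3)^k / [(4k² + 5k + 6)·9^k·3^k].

[-6/7, 48/7]

Apply the ratio test: |a_{k+1}| / |a_k| = [(4k² + 5k + 6)/(4(k+1)² + 5(k+1) + 6)] · 7/(9·3), which tends to 7/27 as k → ∞.
The series converges when 7/27 · |x − 3| < 1, giving R = 27/7.
Check x = 48/7: the terms are on the order of 1/k², so the series converges absolutely by comparison with the p-series (p = 2 > 1).
At x = -6/7: absolute convergence follows by limit comparison with Σ 1/k².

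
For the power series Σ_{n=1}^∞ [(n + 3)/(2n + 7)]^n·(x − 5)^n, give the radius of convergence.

By the Cauchy root test, |a_n|^(1/n) = (n + 3)/(2n + 7) → 1/2.
Hence the series converges for |x − 5| < 1/(1/2) = 2, so the radius of convergence is 2.

R = 2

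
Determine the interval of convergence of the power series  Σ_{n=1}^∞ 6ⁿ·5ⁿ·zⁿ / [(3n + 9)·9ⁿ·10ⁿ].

By the ratio test, |a_{n+1}/a_n| = [(3n + 9)/(3(n+1) + 9)] · 6·5/(9·10) → 1/3.
Thus R = 1/(1/3) = 3.
When z = 3, the terms behave like c/n; limit comparison with the harmonic series gives divergence.
When z = -3, an alternating series whose terms decrease to 0 in absolute value, so it converges by the Leibniz criterion.

[-3, 3)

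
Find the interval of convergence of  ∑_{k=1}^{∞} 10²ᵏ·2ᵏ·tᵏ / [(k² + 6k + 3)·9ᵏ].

[-9/200, 9/200]

By the ratio test, |a_{k+1}/a_k| = [(k² + 6k + 3)/((k+1)² + 6(k+1) + 3)] · 100·2/9 → 200/9.
Convergence for |t| · 200/9 < 1, i.e. |t| < 9/200. So R = 9/200.
Check t = 9/200: absolute convergence follows by limit comparison with Σ 1/k².
Check t = -9/200: the series is dominated by a constant times Σ 1/k², which converges (p = 2 > 1).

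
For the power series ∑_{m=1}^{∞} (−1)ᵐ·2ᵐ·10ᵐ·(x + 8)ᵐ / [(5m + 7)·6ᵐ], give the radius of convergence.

By the ratio test, |a_{m+1}/a_m| = [(5m + 7)/(5(m+1) + 7)] · 2·10/6 → 10/3.
The series converges when 10/3 · |x + 8| < 1, giving R = 3/10.

R = 3/10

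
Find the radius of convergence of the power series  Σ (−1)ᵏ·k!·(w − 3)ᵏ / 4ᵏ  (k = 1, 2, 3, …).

R = 0

The ratio of consecutive coefficients is (k+1) · 1/4 → ∞.
Since the ratio → ∞, the series diverges for every w ≠ 3, and R = 0.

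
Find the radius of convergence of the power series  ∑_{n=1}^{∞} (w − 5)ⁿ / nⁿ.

Applying the root test, |a_n|^(1/n) = 1/n → 0.
Since the n-th root of |a_n| tends to 0, the series converges for all real w; R = ∞.

R = ∞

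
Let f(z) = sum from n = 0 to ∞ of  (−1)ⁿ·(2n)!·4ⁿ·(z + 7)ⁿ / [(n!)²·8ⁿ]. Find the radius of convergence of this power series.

R = 1/2

By the ratio test, |a_{n+1}/a_n| = (2n+1)·(2n+2)/(n+1)² · 4/8 → 2.
Hence the series converges for |z + 7| < 1/(2) = 1/2, so the radius of convergence is 1/2.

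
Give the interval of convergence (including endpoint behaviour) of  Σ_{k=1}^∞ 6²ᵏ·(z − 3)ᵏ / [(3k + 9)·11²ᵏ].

[-13/36, 229/36)

Apply the ratio test: |a_{k+1}| / |a_k| = [(3k + 9)/(3(k+1) + 9)] · 36/121, which tends to 36/121 as k → ∞.
Thus R = 1/(36/121) = 121/36.
At z = 229/36: comparison with the harmonic series Σ 1/k shows the series diverges.
Check z = -13/36: the terms alternate in sign and decrease monotonically to 0 in absolute value (size ~ c/k), so the alternating series test gives convergence.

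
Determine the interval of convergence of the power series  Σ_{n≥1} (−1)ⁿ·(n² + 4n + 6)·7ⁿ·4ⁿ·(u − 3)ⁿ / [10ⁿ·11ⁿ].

Ratio test: |a_{n+1}/a_n| = [((n+1)² + 4(n+1) + 6)/(n² + 4n + 6)] · 7·4/(10·11) → 14/55 as n → ∞.
Thus R = 1/(14/55) = 55/14.
At u = 97/14: the terms do not tend to 0, so the series diverges.
At u = -13/14: the n-th term does not approach 0; divergence by the term test.

(-13/14, 97/14)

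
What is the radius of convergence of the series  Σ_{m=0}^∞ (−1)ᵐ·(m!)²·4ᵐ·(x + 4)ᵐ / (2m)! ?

By the ratio test, |a_{m+1}/a_m| = (m+1)²/[(2m+1)·(2m+2)] · 4 → 1.
Hence R = 1.

R = 1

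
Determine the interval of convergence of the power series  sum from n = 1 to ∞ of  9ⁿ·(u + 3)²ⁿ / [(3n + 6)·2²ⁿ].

Ratio test: |a_{n+1}/a_n| = [(3n + 6)/(3(n+1) + 6)] · 9/4 → 9/4 as n → ∞.
Successive powers of (u + 3) differ by 2, so the series converges when |u + 3|² · 9/4 < 1, i.e. |u + 3| < √(4/9) = 2/3. So R = 2/3.
When u = -7/3, comparison with the harmonic series Σ 1/n shows the series diverges.
Check u = -11/3: the terms behave like c/n; limit comparison with the harmonic series gives divergence.

(-11/3, -7/3)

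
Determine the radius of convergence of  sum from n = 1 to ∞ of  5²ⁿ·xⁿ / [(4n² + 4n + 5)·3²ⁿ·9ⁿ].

The ratio of consecutive coefficients is [(4n² + 4n + 5)/(4(n+1)² + 4(n+1) + 5)] · 25/(9·9) → 25/81.
The series converges when 25/81 · |x| < 1, giving R = 81/25.

R = 81/25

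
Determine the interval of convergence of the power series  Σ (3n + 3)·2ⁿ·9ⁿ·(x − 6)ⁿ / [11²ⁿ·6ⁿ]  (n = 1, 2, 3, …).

Apply the ratio test: |a_{n+1}| / |a_n| = [(3(n+1) + 3)/(3n + 3)] · 2·9/(121·6), which tends to 3/121 as n → ∞.
The series converges when 3/121 · |x − 6| < 1, giving R = 121/3.
When x = 139/3, the terms do not tend to 0, so the series diverges.
When x = -103/3, the terms do not tend to 0, so the series diverges.

(-103/3, 139/3)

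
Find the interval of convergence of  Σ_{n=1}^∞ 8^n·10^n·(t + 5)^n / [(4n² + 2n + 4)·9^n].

[-409/80, -391/80]

By the ratio test, |a_{n+1}/a_n| = [(4n² + 2n + 4)/(4(n+1)² + 2(n+1) + 4)] · 8·10/9 → 80/9.
The series converges when 80/9 · |t + 5| < 1, giving R = 9/80.
When t = -391/80, the terms are on the order of 1/n², so the series converges absolutely by comparison with the p-series (p = 2 > 1).
Endpoint t = -409/80: absolute convergence follows by limit comparison with Σ 1/n².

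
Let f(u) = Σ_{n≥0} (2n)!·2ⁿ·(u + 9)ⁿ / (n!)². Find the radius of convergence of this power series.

Ratio test: |a_{n+1}/a_n| = (2n+1)·(2n+2)/(n+1)² · 2 → 8 as n → ∞.
Hence the series converges for |u + 9| < 1/(8) = 1/8, so the radius of convergence is 1/8.

R = 1/8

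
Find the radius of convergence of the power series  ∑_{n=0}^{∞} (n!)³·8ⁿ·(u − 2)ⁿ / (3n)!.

R = 27/8

Ratio test: |a_{n+1}/a_n| = (n+1)³/[(3n+1)·(3n+2)·(3n+3)] · 8 → 8/27 as n → ∞.
Thus R = 1/(8/27) = 27/8.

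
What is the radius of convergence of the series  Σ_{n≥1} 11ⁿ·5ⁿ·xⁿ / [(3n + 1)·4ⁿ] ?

R = 4/55

Ratio test: |a_{n+1}/a_n| = [(3n + 1)/(3(n+1) + 1)] · 11·5/4 → 55/4 as n → ∞.
Hence the series converges for |x| < 1/(55/4) = 4/55, so the radius of convergence is 4/55.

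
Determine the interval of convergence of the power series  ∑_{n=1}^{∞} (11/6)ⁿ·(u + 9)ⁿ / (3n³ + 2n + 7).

[-105/11, -93/11]

The ratio of consecutive coefficients is [(3n³ + 2n + 7)/(3(n+1)³ + 2(n+1) + 7)] · 11/6 → 11/6.
Thus R = 1/(11/6) = 6/11.
When u = -93/11, absolute convergence follows by limit comparison with Σ 1/n³.
When u = -105/11, absolute convergence follows by limit comparison with Σ 1/n³.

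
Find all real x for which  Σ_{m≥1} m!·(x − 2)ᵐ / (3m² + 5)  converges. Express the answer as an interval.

{2}

Apply the ratio test: |a_{m+1}| / |a_m| = (m+1) · (3m² + 5)/(3(m+1)² + 5), which tends to ∞ as m → ∞.
The terms grow without bound for any (x − 2) ≠ 0, so R = 0 (convergence only at x = 2).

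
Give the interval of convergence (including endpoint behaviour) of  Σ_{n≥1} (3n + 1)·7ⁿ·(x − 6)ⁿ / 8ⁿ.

(34/7, 50/7)

Ratio test: |a_{n+1}/a_n| = [(3(n+1) + 1)/(3n + 1)] · 7/8 → 7/8 as n → ∞.
Convergence for |x − 6| · 7/8 < 1, i.e. |x − 6| < 8/7. So R = 8/7.
Endpoint x = 50/7: the terms do not tend to 0, so the series diverges.
When x = 34/7, the n-th term does not approach 0; divergence by the term test.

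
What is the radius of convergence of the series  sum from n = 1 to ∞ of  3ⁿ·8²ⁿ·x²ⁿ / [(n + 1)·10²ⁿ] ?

By the ratio test, |a_{n+1}/a_n| = [(n + 1)/((n+1) + 1)] · 3·64/100 → 48/25.
Since the exponent of x increases by 2 each term, convergence requires |x|² < 25/48, hence R = 5√3/12.

R = 5√3/12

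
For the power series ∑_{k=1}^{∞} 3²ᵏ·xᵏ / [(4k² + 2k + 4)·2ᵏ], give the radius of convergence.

R = 2/9

By the ratio test, |a_{k+1}/a_k| = [(4k² + 2k + 4)/(4(k+1)² + 2(k+1) + 4)] · 9/2 → 9/2.
The series converges when 9/2 · |x| < 1, giving R = 2/9.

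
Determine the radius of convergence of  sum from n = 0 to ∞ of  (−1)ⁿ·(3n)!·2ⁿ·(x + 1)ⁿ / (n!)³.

R = 1/54

Ratio test: |a_{n+1}/a_n| = (3n+1)·(3n+2)·(3n+3)/(n+1)³ · 2 → 54 as n → ∞.
The series converges when 54 · |x + 1| < 1, giving R = 1/54.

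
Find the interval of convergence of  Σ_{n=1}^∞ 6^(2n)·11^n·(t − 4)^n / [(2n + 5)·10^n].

[787/198, 797/198)

Apply the ratio test: |a_{n+1}| / |a_n| = [(2n + 5)/(2(n+1) + 5)] · 36·11/10, which tends to 198/5 as n → ∞.
Convergence for |t − 4| · 198/5 < 1, i.e. |t − 4| < 5/198. So R = 5/198.
At t = 797/198: the terms behave like c/n; limit comparison with the harmonic series gives divergence.
At t = 787/198: convergence follows from the alternating series test (terms decrease monotonically to 0).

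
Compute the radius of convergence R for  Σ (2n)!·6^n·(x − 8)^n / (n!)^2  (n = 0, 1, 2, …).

R = 1/24

The ratio of consecutive coefficients is (2n+1)·(2n+2)/(n+1)² · 6 → 24.
Convergence for |x − 8| · 24 < 1, i.e. |x − 8| < 1/24. So R = 1/24.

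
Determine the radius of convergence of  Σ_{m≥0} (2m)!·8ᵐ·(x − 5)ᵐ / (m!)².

R = 1/32

Apply the ratio test: |a_{m+1}| / |a_m| = (2m+1)·(2m+2)/(m+1)² · 8, which tends to 32 as m → ∞.
Thus R = 1/(32) = 1/32.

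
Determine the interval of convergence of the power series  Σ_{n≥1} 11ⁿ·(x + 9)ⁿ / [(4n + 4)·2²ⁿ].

[-103/11, -95/11)

By the ratio test, |a_{n+1}/a_n| = [(4n + 4)/(4(n+1) + 4)] · 11/4 → 11/4.
Convergence for |x + 9| · 11/4 < 1, i.e. |x + 9| < 4/11. So R = 4/11.
Endpoint x = -95/11: comparison with the harmonic series Σ 1/n shows the series diverges.
Check x = -103/11: the terms alternate in sign and decrease monotonically to 0 in absolute value (size ~ c/n), so the alternating series test gives convergence.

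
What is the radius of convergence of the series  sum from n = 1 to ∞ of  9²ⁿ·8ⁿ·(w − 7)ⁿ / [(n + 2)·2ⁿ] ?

By the ratio test, |a_{n+1}/a_n| = [(n + 2)/((n+1) + 2)] · 81·8/2 → 324.
Thus R = 1/(324) = 1/324.

R = 1/324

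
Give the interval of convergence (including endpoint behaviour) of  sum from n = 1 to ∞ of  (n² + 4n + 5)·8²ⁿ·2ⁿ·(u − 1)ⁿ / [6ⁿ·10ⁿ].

The ratio of consecutive coefficients is [((n+1)² + 4(n+1) + 5)/(n² + 4n + 5)] · 64·2/(6·10) → 32/15.
Thus R = 1/(32/15) = 15/32.
At u = 47/32: the n-th term does not approach 0; divergence by the term test.
At u = 17/32: the terms do not tend to 0, so the series diverges.

(17/32, 47/32)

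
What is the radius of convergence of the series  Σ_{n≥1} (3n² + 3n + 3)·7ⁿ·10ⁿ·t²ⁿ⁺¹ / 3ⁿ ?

R = √210/70

Apply the ratio test: |a_{n+1}| / |a_n| = [(3(n+1)² + 3(n+1) + 3)/(3n² + 3n + 3)] · 7·10/3, which tends to 70/3 as n → ∞.
Since the exponent of t increases by 2 each term, convergence requires |t|² < 3/70, hence R = √210/70.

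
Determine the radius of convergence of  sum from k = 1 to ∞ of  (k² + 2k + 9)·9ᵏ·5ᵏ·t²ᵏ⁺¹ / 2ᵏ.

The ratio of consecutive coefficients is [((k+1)² + 2(k+1) + 9)/(k² + 2k + 9)] · 9·5/2 → 45/2.
Successive powers of t differ by 2, so the series converges when |t|² · 45/2 < 1, i.e. |t| < √(2/45). So R = √10/15.

R = √10/15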